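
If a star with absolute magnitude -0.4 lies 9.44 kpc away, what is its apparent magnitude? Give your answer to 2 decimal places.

d = 9.44 kpc = 9440 pc
m = M + 5 log₁₀ d − 5 = -0.4 + 5·3.9750 − 5 = 14.475

m ≈ 14.47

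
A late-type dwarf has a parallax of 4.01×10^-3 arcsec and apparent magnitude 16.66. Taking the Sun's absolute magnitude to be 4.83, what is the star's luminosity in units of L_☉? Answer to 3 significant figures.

L/L_☉ ≈ 0.0115

d = 1/p = 1/4.01×10^-3″ = 249.4 pc
M = m − 5 log₁₀ d + 5 = 16.66 − 5·2.3969 + 5 = 9.676
M − M_☉ = 9.676 − 4.83 = 4.846
L/L_☉ = 10^(−0.4 × 4.846) = 0.01153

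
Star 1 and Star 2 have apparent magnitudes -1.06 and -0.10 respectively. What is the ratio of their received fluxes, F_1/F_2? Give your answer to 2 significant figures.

F_1/F_2 ≈ 2.4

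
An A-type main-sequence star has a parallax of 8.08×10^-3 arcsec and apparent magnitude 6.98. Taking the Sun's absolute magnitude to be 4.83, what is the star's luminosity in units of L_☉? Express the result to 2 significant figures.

L/L_☉ ≈ 21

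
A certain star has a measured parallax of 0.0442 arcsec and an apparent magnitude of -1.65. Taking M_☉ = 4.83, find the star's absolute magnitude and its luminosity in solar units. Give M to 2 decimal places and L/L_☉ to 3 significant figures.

M ≈ -3.42; L/L_☉ ≈ 2000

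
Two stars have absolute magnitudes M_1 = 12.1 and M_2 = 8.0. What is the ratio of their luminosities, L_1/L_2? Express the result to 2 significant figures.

ΔM = M_1 − M_2 = 4.1
L_1/L_2 = 10^(−0.4 ΔM) = 10^-1.640 = 0.02291

L_1/L_2 ≈ 0.023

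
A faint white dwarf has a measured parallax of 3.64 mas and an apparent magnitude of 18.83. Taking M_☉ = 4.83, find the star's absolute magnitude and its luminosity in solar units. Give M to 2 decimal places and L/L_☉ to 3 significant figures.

d = 1/p = 1000/3.64 mas = 274.7 pc
M = m − 5 log₁₀ d + 5 = 18.83 − 5·2.4389 + 5 = 11.636
M − M_☉ = 11.636 − 4.83 = 6.806
L/L_☉ = 10^(−0.4 × 6.806) = 1.896×10^-3

M ≈ 11.64; L/L_☉ ≈ 1.90×10^-3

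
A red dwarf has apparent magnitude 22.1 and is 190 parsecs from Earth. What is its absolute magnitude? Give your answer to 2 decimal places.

5 log₁₀(d/10 pc) = 5 log₁₀(190.0) − 5 = 6.394
M = m − 5 log₁₀(d/10) = 22.1 − 6.394 = 15.706

M ≈ 15.71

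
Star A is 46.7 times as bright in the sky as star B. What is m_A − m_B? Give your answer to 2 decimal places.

Pogson: Δm = −2.5 log₁₀(ratio) = −2.5 log₁₀(46.7) = −2.5 × 1.6693 = -4.173
Star A is brighter, so it has the smaller magnitude: the difference is negative.

m_A − m_B ≈ -4.17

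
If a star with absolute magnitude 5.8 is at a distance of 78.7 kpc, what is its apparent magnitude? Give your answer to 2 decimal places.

m ≈ 25.28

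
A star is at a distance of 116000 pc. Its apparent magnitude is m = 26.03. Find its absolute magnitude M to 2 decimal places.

M ≈ 5.71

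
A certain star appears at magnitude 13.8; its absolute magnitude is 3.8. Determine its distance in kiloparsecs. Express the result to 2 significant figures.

μ = m − M = 10.000
m − M = 5 log₁₀ d − 5
log₁₀ d = (m − M)/5 + 1 = 3.0000
d = 10^3.0000 = 1000 pc
= 1.000 kpc

d ≈ 1.0 kpc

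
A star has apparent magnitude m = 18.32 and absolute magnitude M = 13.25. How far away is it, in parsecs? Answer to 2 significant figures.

μ = m − M = 5.070
m − M = 5 log₁₀ d − 5
log₁₀ d = (m − M)/5 + 1 = 2.0140
d = 10^2.0140 = 103.3 pc

d ≈ 100 pc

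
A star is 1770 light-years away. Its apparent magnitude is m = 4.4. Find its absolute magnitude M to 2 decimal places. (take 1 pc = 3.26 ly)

M ≈ -4.27

d = 1770 ly / 3.26 = 542.9 pc
5 log₁₀(d/10 pc) = 5 log₁₀(542.9) − 5 = 8.674
M = m − 5 log₁₀(d/10) = 4.4 − 8.674 = -4.274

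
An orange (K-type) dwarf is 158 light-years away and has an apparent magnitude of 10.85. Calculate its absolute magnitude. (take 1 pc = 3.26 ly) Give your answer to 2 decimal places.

M ≈ 7.42

d = 158 ly / 3.26 = 48.47 pc
5 log₁₀(d/10 pc) = 5 log₁₀(48.47) − 5 = 3.427
M = m − 5 log₁₀(d/10) = 10.85 − 3.427 = 7.423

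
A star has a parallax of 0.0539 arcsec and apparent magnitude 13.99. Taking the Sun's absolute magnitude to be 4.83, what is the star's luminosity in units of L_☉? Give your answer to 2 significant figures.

L/L_☉ ≈ 7.5×10^-4

d = 1/p = 1/0.0539″ = 18.55 pc
M = m − 5 log₁₀ d + 5 = 13.99 − 5·1.2684 + 5 = 12.648
M − M_☉ = 12.648 − 4.83 = 7.818
L/L_☉ = 10^(−0.4 × 7.818) = 7.461×10^-4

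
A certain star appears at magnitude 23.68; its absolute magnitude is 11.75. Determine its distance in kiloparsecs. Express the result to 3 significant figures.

d ≈ 2.43 kpc

Distance modulus: m − M = 23.68 − (11.75) = 11.930
m − M = 5 log₁₀ d − 5
log₁₀ d = (m − M)/5 + 1 = 3.3860
d = 10^3.3860 = 2432 pc
= 2.432 kpc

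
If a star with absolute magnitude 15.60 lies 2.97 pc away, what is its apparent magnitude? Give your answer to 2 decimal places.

m ≈ 12.96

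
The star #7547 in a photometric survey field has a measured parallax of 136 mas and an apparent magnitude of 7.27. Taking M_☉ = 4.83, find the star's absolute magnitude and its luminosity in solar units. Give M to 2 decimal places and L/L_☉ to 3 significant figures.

M ≈ 7.94; L/L_☉ ≈ 0.0571

d = 1/p = 1000/136 mas = 7.353 pc
M = m − 5 log₁₀ d + 5 = 7.27 − 5·0.8665 + 5 = 7.938
M − M_☉ = 7.938 − 4.83 = 3.108
L/L_☉ = 10^(−0.4 × 3.108) = 0.05714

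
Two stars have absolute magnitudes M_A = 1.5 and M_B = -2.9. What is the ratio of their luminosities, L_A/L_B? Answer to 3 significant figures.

ΔM = M_A − M_B = 4.4
L_A/L_B = 10^(−0.4 ΔM) = 10^-1.760 = 0.01738

L_A/L_B ≈ 0.0174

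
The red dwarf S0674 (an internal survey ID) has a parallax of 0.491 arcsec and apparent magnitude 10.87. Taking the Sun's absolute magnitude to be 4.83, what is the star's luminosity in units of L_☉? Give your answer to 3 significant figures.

L/L_☉ ≈ 1.59×10^-4

d = 1/p = 1/0.491″ = 2.037 pc
M = m − 5 log₁₀ d + 5 = 10.87 − 5·0.3089 + 5 = 14.325
M − M_☉ = 14.325 − 4.83 = 9.495
L/L_☉ = 10^(−0.4 × 9.495) = 1.592×10^-4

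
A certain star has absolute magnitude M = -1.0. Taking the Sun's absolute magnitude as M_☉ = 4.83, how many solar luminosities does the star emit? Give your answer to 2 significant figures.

M − M_☉ = -1.0 − 4.83 = -5.830
L/L_☉ = 10^(−0.4 (M − M_☉)) = 10^2.332 = 214.8

L/L_☉ ≈ 210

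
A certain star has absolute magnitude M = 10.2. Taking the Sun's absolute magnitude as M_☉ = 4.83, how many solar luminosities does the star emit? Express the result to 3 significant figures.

L/L_☉ ≈ 7.11×10^-3

M − M_☉ = 10.2 − 4.83 = 5.370
L/L_☉ = 10^(−0.4 (M − M_☉)) = 10^-2.148 = 7.112×10^-3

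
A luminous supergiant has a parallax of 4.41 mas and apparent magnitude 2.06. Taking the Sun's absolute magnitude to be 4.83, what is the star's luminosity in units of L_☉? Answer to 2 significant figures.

L/L_☉ ≈ 6600

d = 1/p = 1000/4.41 mas = 226.8 pc
M = m − 5 log₁₀ d + 5 = 2.06 − 5·2.3556 + 5 = -4.718
M − M_☉ = -4.718 − 4.83 = -9.548
L/L_☉ = 10^(−0.4 × -9.548) = 6594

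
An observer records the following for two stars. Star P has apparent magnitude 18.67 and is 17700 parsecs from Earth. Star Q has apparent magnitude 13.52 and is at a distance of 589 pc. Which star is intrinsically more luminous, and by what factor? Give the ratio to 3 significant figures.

Star P: M = m − 5 log₁₀ d + 5 = 18.67 − 5·4.2480 + 5 = 2.430
Star Q: M = m − 5 log₁₀ d + 5 = 13.52 − 5·2.7701 + 5 = 4.669
ΔM = M_P − M_Q = 2.430 − (4.669) = -2.239; smaller M is more luminous → Star P.
L ratio = 10^(0.4 |ΔM|) = 10^0.896 = 7.865

Star P is more luminous, by a factor of 7.87.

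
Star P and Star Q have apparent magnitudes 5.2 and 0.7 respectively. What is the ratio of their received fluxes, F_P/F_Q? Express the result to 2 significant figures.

F_P/F_Q ≈ 0.016

Magnitude difference = 4.5
Flux ratio = 10^(−0.4 Δm) = 10^(−0.4 × 4.5) = 10^-1.800 = 0.01585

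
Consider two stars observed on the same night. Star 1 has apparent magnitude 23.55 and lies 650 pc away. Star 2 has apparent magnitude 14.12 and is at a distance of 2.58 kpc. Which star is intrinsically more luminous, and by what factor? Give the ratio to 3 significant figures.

Star 2 is more luminous, by a factor of 93200.

Star 1: M = m − 5 log₁₀ d + 5 = 23.55 − 5·2.8129 + 5 = 14.485
Star 2: d = 2.58 kpc = 2580 pc
Star 2: M = m − 5 log₁₀ d + 5 = 14.12 − 5·3.4116 + 5 = 2.062
ΔM = M_1 − M_2 = 14.485 − (2.062) = 12.424; smaller M is more luminous → Star 2.
L ratio = 10^(0.4 |ΔM|) = 10^4.969 = 93200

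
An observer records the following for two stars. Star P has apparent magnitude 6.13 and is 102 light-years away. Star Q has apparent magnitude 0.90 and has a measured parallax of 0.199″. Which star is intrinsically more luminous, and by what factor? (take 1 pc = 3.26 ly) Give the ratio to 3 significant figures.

Star P: d = 102 ly / 3.26 = 31.29 pc
Star P: M = m − 5 log₁₀ d + 5 = 6.13 − 5·1.4954 + 5 = 3.653
Star Q: d = 1/p = 1/0.199″ = 5.025 pc
Star Q: M = m − 5 log₁₀ d + 5 = 0.90 − 5·0.7011 + 5 = 2.394
ΔM = M_P − M_Q = 3.653 − (2.394) = 1.259; smaller M is more luminous → Star Q.
L ratio = 10^(0.4 |ΔM|) = 10^0.504 = 3.188

Star Q is more luminous, by a factor of 3.19.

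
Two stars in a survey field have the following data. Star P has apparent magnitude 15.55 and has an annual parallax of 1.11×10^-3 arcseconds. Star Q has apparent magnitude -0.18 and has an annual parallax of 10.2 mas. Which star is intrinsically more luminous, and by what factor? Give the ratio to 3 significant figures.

Star P: d = 1/p = 1/1.11×10^-3″ = 900.9 pc
Star P: M = m − 5 log₁₀ d + 5 = 15.55 − 5·2.9547 + 5 = 5.777
Star Q: p = 10.2 mas = 0.0102″ → d = 1/p = 98.04 pc
Star Q: M = m − 5 log₁₀ d + 5 = -0.18 − 5·1.9914 + 5 = -5.137
ΔM = M_P − M_Q = 5.777 − (-5.137) = 10.914; smaller M is more luminous → Star Q.
L ratio = 10^(0.4 |ΔM|) = 10^4.365 = 23200

Star Q is more luminous, by a factor of 23200.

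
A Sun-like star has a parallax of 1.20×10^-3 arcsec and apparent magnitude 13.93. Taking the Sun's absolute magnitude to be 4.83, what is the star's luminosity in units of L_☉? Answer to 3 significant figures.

L/L_☉ ≈ 1.59

d = 1/p = 1/1.20×10^-3″ = 833.3 pc
M = m − 5 log₁₀ d + 5 = 13.93 − 5·2.9208 + 5 = 4.326
M − M_☉ = 4.326 − 4.83 = -0.504
L/L_☉ = 10^(−0.4 × -0.504) = 1.591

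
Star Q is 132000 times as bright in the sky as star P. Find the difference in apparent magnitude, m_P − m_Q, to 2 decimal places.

m_P − m_Q ≈ 12.80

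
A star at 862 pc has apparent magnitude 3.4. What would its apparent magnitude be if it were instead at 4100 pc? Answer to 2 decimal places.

Flux ∝ 1/d², so Δm = 5 log₁₀(d₂/d₁) = 5 log₁₀(4100/862) = 3.386
m₂ = m₁ + Δm = 3.4 + (3.386) = 6.786

m ≈ 6.79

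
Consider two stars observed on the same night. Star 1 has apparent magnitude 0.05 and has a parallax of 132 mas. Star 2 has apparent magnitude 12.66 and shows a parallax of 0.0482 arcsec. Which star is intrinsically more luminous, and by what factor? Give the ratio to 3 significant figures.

Star 1 is more luminous, by a factor of 14800.

Star 1: p = 132 mas = 0.132″ → d = 1/p = 7.576 pc
Star 1: M = m − 5 log₁₀ d + 5 = 0.05 − 5·0.8794 + 5 = 0.653
Star 2: d = 1/p = 1/0.0482″ = 20.75 pc
Star 2: M = m − 5 log₁₀ d + 5 = 12.66 − 5·1.3170 + 5 = 11.075
ΔM = M_1 − M_2 = 0.653 − (11.075) = -10.422; smaller M is more luminous → Star 1.
L ratio = 10^(0.4 |ΔM|) = 10^4.169 = 14760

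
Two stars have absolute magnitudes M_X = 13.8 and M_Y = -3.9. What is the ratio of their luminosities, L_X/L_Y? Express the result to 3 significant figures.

ΔM = M_X − M_Y = 17.7
L_X/L_Y = 10^(−0.4 ΔM) = 10^-7.080 = 8.318×10^-8

L_X/L_Y ≈ 8.32×10^-8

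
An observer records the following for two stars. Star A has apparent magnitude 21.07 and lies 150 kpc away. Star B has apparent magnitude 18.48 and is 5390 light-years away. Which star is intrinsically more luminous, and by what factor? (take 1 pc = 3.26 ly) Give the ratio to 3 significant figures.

Star A is more luminous, by a factor of 758.

Star A: d = 150 kpc = 150000 pc
Star A: M = m − 5 log₁₀ d + 5 = 21.07 − 5·5.1761 + 5 = 0.190
Star B: d = 5390 ly / 3.26 = 1653 pc
Star B: M = m − 5 log₁₀ d + 5 = 18.48 − 5·3.2184 + 5 = 7.388
ΔM = M_A − M_B = 0.190 − (7.388) = -7.199; smaller M is more luminous → Star A.
L ratio = 10^(0.4 |ΔM|) = 10^2.879 = 757.6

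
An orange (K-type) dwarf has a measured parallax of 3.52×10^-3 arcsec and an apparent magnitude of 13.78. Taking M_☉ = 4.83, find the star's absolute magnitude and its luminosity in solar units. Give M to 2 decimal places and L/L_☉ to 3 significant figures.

M ≈ 6.51; L/L_☉ ≈ 0.212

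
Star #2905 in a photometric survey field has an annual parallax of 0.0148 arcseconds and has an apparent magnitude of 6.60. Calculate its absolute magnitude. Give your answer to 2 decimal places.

M ≈ 2.45

d = 1/p = 1/0.0148″ = 67.57 pc
5 log₁₀(d/10 pc) = 5 log₁₀(67.57) − 5 = 4.149
M = m − 5 log₁₀(d/10) = 6.60 − 4.149 = 2.451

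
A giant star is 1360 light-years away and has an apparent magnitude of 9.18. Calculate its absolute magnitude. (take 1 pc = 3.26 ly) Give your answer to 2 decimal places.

M ≈ 1.08

d = 1360 ly / 3.26 = 417.2 pc
5 log₁₀(d/10 pc) = 5 log₁₀(417.2) − 5 = 8.102
M = m − 5 log₁₀(d/10) = 9.18 − 8.102 = 1.078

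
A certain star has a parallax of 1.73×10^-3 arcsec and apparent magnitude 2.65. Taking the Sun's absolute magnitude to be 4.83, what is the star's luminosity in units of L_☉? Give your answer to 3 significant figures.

d = 1/p = 1/1.73×10^-3″ = 578.0 pc
M = m − 5 log₁₀ d + 5 = 2.65 − 5·2.7620 + 5 = -6.160
M − M_☉ = -6.160 − 4.83 = -10.990
L/L_☉ = 10^(−0.4 × -10.990) = 24880

L/L_☉ ≈ 24900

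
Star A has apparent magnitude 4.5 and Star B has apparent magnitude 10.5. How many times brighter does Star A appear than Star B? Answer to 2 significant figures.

250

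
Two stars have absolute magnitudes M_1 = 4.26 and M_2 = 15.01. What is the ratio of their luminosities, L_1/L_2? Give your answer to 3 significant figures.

L_1/L_2 ≈ 20000

ΔM = M_1 − M_2 = -10.75
L_1/L_2 = 10^(−0.4 ΔM) = 10^4.300 = 19950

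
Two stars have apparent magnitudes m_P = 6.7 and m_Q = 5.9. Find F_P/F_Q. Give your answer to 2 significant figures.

Δm = 6.7 − (5.9) = 0.8
Flux ratio = 10^(−0.4 Δm) = 10^(−0.4 × 0.8) = 10^-0.320 = 0.4786

F_P/F_Q ≈ 0.48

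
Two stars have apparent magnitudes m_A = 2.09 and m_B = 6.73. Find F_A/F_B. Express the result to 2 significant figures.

F_A/F_B ≈ 72

Magnitude difference = -4.64
Flux ratio = 10^(−0.4 Δm) = 10^(−0.4 × -4.64) = 10^1.856 = 71.78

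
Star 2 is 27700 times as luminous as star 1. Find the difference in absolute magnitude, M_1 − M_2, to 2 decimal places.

M_1 − M_2 ≈ 11.11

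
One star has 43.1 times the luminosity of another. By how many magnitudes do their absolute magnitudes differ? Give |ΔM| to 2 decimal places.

Pogson: ΔM = −2.5 log₁₀(ratio) = −2.5 log₁₀(43.1) = −2.5 × 1.6345 = -4.086

|ΔM| ≈ 4.09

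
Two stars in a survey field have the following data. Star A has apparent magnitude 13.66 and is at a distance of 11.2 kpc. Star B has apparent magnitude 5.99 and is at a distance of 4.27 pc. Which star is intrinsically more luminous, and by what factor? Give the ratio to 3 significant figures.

Star A is more luminous, by a factor of 5880.

Star A: d = 11.2 kpc = 11200 pc
Star A: M = m − 5 log₁₀ d + 5 = 13.66 − 5·4.0492 + 5 = -1.586
Star B: M = m − 5 log₁₀ d + 5 = 5.99 − 5·0.6304 + 5 = 7.838
ΔM = M_A − M_B = -1.586 − (7.838) = -9.424; smaller M is more luminous → Star A.
L ratio = 10^(0.4 |ΔM|) = 10^3.770 = 5883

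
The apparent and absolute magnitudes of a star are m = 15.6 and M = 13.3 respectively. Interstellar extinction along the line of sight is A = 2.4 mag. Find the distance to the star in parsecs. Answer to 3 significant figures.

d ≈ 9.55 pc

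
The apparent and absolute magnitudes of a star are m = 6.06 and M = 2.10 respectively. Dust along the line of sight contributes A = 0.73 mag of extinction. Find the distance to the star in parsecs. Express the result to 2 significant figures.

d ≈ 44 pc

m − M = 5 log₁₀(d/10 pc) + A  ⇒  6.06 − (2.10) − 0.73 = 5 log₁₀(d/10)
3.230 = 5 log₁₀(d/10)
log₁₀ d = (m − M − A)/5 + 1 = 1.6460
d = 10^1.6460 = 44.26 pc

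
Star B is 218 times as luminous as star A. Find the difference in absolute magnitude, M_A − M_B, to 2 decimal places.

Pogson: ΔM = −2.5 log₁₀(ratio) = −2.5 log₁₀(218) = −2.5 × 2.3385 = -5.846
Star B is brighter so has the smaller magnitude: M_A − M_B is positive.

M_A − M_B ≈ 5.85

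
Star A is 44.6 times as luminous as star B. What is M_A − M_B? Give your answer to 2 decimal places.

Pogson: ΔM = −2.5 log₁₀(ratio) = −2.5 log₁₀(44.6) = −2.5 × 1.6493 = -4.123
Star A is brighter, so it has the smaller magnitude: the difference is negative.

M_A − M_B ≈ -4.12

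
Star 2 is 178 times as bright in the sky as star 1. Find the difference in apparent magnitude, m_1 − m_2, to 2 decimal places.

Pogson: Δm = −2.5 log₁₀(ratio) = −2.5 log₁₀(178) = −2.5 × 2.2504 = -5.626
Star 2 is brighter so has the smaller magnitude: m_1 − m_2 is positive.

m_1 − m_2 ≈ 5.63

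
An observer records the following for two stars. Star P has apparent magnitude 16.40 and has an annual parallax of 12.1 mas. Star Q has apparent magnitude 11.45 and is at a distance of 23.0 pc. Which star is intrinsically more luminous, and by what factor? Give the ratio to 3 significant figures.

Star Q is more luminous, by a factor of 7.40.

Star P: p = 12.1 mas = 0.0121″ → d = 1/p = 82.64 pc
Star P: M = m − 5 log₁₀ d + 5 = 16.40 − 5·1.9172 + 5 = 11.814
Star Q: M = m − 5 log₁₀ d + 5 = 11.45 − 5·1.3617 + 5 = 9.641
ΔM = M_P − M_Q = 11.814 − (9.641) = 2.173; smaller M is more luminous → Star Q.
L ratio = 10^(0.4 |ΔM|) = 10^0.869 = 7.397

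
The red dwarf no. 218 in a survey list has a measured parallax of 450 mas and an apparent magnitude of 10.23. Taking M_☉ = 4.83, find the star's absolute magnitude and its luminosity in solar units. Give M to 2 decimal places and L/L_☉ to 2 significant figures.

d = 1/p = 1000/450 mas = 2.222 pc
M = m − 5 log₁₀ d + 5 = 10.23 − 5·0.3468 + 5 = 13.496
M − M_☉ = 13.496 − 4.83 = 8.666
L/L_☉ = 10^(−0.4 × 8.666) = 3.416×10^-4

M ≈ 13.50; L/L_☉ ≈ 3.4×10^-4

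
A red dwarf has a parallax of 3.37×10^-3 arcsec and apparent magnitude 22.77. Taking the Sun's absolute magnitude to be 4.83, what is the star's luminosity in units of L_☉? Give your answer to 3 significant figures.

d = 1/p = 1/3.37×10^-3″ = 296.7 pc
M = m − 5 log₁₀ d + 5 = 22.77 − 5·2.4724 + 5 = 15.408
M − M_☉ = 15.408 − 4.83 = 10.578
L/L_☉ = 10^(−0.4 × 10.578) = 5.871×10^-5

L/L_☉ ≈ 5.87×10^-5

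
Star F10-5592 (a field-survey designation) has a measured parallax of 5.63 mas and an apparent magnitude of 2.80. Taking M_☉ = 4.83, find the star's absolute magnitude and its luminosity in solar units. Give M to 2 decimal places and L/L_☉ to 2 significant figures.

M ≈ -3.45; L/L_☉ ≈ 2000

d = 1/p = 1000/5.63 mas = 177.6 pc
M = m − 5 log₁₀ d + 5 = 2.80 − 5·2.2495 + 5 = -3.447
M − M_☉ = -3.447 − 4.83 = -8.277
L/L_☉ = 10^(−0.4 × -8.277) = 2046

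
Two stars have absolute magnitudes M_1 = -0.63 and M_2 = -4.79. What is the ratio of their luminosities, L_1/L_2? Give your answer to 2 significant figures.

ΔM = M_1 − M_2 = 4.16
L_1/L_2 = 10^(−0.4 ΔM) = 10^-1.664 = 0.02168

L_1/L_2 ≈ 0.022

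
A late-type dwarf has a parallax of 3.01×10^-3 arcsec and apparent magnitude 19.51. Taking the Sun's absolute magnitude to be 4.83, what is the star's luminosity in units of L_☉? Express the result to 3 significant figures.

d = 1/p = 1/3.01×10^-3″ = 332.2 pc
M = m − 5 log₁₀ d + 5 = 19.51 − 5·2.5214 + 5 = 11.903
M − M_☉ = 11.903 − 4.83 = 7.073
L/L_☉ = 10^(−0.4 × 7.073) = 1.482×10^-3

L/L_☉ ≈ 1.48×10^-3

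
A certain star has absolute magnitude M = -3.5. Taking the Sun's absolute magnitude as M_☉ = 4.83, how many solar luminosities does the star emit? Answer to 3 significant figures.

L/L_☉ ≈ 2150

M − M_☉ = -3.5 − 4.83 = -8.330
L/L_☉ = 10^(−0.4 (M − M_☉)) = 10^3.332 = 2148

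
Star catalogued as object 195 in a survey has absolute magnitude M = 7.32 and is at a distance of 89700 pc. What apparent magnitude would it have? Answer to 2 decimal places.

m ≈ 27.08

m = M + 5 log₁₀ d − 5 = 7.32 + 5·4.9528 − 5 = 27.084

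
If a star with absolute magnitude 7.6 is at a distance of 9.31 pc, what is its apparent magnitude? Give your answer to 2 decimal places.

m ≈ 7.44

m = M + 5 log₁₀ d − 5 = 7.6 + 5·0.9689 − 5 = 7.445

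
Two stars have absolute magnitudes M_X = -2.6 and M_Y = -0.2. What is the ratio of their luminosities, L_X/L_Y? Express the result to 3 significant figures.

L_X/L_Y ≈ 9.12

ΔM = M_X − M_Y = -2.4
L_X/L_Y = 10^(−0.4 ΔM) = 10^0.960 = 9.120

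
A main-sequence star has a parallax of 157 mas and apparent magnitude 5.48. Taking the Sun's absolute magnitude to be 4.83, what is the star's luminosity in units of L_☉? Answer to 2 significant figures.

L/L_☉ ≈ 0.22

d = 1/p = 1000/157 mas = 6.369 pc
M = m − 5 log₁₀ d + 5 = 5.48 − 5·0.8041 + 5 = 6.459
M − M_☉ = 6.459 − 4.83 = 1.629
L/L_☉ = 10^(−0.4 × 1.629) = 0.2229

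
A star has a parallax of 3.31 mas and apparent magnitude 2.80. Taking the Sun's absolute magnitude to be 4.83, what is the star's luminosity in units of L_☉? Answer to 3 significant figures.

L/L_☉ ≈ 5920

d = 1/p = 1000/3.31 mas = 302.1 pc
M = m − 5 log₁₀ d + 5 = 2.80 − 5·2.4802 + 5 = -4.601
M − M_☉ = -4.601 − 4.83 = -9.431
L/L_☉ = 10^(−0.4 × -9.431) = 5920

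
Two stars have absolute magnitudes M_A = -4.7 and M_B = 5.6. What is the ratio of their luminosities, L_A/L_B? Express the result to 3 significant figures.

ΔM = M_A − M_B = -10.3
L_A/L_B = 10^(−0.4 ΔM) = 10^4.120 = 13180

L_A/L_B ≈ 13200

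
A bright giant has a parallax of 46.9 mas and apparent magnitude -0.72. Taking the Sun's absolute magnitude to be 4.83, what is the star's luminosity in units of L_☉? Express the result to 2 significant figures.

L/L_☉ ≈ 750

d = 1/p = 1000/46.9 mas = 21.32 pc
M = m − 5 log₁₀ d + 5 = -0.72 − 5·1.3288 + 5 = -2.364
M − M_☉ = -2.364 − 4.83 = -7.194
L/L_☉ = 10^(−0.4 × -7.194) = 754.5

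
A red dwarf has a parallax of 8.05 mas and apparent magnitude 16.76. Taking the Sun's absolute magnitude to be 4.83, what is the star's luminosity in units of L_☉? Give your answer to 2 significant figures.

d = 1/p = 1000/8.05 mas = 124.2 pc
M = m − 5 log₁₀ d + 5 = 16.76 − 5·2.0942 + 5 = 11.289
M − M_☉ = 11.289 − 4.83 = 6.459
L/L_☉ = 10^(−0.4 × 6.459) = 2.609×10^-3

L/L_☉ ≈ 2.6×10^-3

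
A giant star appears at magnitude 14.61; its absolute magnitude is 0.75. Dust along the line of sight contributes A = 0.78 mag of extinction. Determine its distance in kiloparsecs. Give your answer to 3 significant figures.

m − M = 5 log₁₀(d/10 pc) + A  ⇒  14.61 − (0.75) − 0.78 = 5 log₁₀(d/10)
13.080 = 5 log₁₀(d/10)
log₁₀ d = (m − M − A)/5 + 1 = 3.6160
d = 10^3.6160 = 4130 pc
= 4.130 kpc

d ≈ 4.13 kpc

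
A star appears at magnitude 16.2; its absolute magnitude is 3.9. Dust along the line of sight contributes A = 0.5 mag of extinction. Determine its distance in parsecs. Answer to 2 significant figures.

m − M = 5 log₁₀(d/10 pc) + A  ⇒  16.2 − (3.9) − 0.5 = 5 log₁₀(d/10)
11.800 = 5 log₁₀(d/10)
log₁₀ d = (m − M − A)/5 + 1 = 3.3600
d = 10^3.3600 = 2291 pc

d ≈ 2300 pc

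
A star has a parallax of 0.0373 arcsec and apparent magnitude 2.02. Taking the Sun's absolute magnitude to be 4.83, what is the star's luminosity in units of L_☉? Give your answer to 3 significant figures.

L/L_☉ ≈ 95.6

d = 1/p = 1/0.0373″ = 26.81 pc
M = m − 5 log₁₀ d + 5 = 2.02 − 5·1.4283 + 5 = -0.121
M − M_☉ = -0.121 − 4.83 = -4.951
L/L_☉ = 10^(−0.4 × -4.951) = 95.63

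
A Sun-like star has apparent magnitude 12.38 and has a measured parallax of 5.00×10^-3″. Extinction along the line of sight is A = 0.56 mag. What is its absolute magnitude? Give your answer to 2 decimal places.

d = 1/p = 1/5.00×10^-3″ = 200.0 pc
5 log₁₀(d/10 pc) = 5 log₁₀(200.0) − 5 = 6.505
M = m − 5 log₁₀(d/10) − A = 12.38 − 6.505 − 0.56 = 5.315

M ≈ 5.31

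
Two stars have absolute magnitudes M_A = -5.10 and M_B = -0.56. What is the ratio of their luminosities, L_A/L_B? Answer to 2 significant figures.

L_A/L_B ≈ 65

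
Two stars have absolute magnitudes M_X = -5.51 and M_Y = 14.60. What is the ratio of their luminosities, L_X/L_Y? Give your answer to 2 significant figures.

ΔM = M_X − M_Y = -20.11
L_X/L_Y = 10^(−0.4 ΔM) = 10^8.044 = 1.107×10^8

L_X/L_Y ≈ 1.1×10^8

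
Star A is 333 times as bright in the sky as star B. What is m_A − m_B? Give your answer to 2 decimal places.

Pogson: Δm = −2.5 log₁₀(ratio) = −2.5 log₁₀(333) = −2.5 × 2.5224 = -6.306
Star A is brighter, so it has the smaller magnitude: the difference is negative.

m_A − m_B ≈ -6.31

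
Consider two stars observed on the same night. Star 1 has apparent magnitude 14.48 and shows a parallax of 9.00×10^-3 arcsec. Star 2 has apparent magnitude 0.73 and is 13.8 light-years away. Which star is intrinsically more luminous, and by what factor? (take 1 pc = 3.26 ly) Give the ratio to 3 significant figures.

Star 2 is more luminous, by a factor of 459.

Star 1: d = 1/p = 1/9.00×10^-3″ = 111.1 pc
Star 1: M = m − 5 log₁₀ d + 5 = 14.48 − 5·2.0458 + 5 = 9.251
Star 2: d = 13.8 ly / 3.26 = 4.233 pc
Star 2: M = m − 5 log₁₀ d + 5 = 0.73 − 5·0.6267 + 5 = 2.597
ΔM = M_1 − M_2 = 9.251 − (2.597) = 6.655; smaller M is more luminous → Star 2.
L ratio = 10^(0.4 |ΔM|) = 10^2.662 = 459.0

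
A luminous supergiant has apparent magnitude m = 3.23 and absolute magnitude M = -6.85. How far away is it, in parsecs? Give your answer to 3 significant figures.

d ≈ 1040 pc

Distance modulus: m − M = 3.23 − (-6.85) = 10.080
m − M = 5 log₁₀ d − 5
log₁₀ d = (m − M)/5 + 1 = 3.0160
d = 10^3.0160 = 1038 pc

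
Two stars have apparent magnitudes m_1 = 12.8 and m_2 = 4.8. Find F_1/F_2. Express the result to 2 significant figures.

F_1/F_2 ≈ 6.3×10^-4

Magnitude difference = 8.0
Flux ratio = 10^(−0.4 Δm) = 10^(−0.4 × 8.0) = 10^-3.200 = 6.310×10^-4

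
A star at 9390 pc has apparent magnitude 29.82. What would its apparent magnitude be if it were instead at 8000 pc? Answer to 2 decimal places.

Flux ∝ 1/d², so Δm = 5 log₁₀(d₂/d₁) = 5 log₁₀(8000/9390) = -0.348
m₂ = m₁ + Δm = 29.82 + (-0.348) = 29.472

m ≈ 29.47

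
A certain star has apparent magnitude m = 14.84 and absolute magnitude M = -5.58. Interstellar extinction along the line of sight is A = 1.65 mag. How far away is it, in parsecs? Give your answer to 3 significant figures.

d ≈ 56800 pc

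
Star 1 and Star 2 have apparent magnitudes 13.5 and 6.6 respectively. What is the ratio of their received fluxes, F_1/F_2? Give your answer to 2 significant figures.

Δm = 13.5 − (6.6) = 6.9
Flux ratio = 10^(−0.4 Δm) = 10^(−0.4 × 6.9) = 10^-2.760 = 1.738×10^-3

F_1/F_2 ≈ 1.7×10^-3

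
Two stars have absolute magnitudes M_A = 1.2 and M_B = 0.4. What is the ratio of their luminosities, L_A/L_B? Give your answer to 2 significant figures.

L_A/L_B ≈ 0.48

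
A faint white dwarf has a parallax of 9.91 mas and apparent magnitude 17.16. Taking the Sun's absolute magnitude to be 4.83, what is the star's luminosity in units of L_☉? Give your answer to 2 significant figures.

d = 1/p = 1000/9.91 mas = 100.9 pc
M = m − 5 log₁₀ d + 5 = 17.16 − 5·2.0039 + 5 = 12.140
M − M_☉ = 12.140 − 4.83 = 7.310
L/L_☉ = 10^(−0.4 × 7.310) = 1.191×10^-3

L/L_☉ ≈ 1.2×10^-3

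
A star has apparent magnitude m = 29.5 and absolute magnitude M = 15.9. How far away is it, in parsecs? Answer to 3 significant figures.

Distance modulus: m − M = 29.5 − (15.9) = 13.600
m − M = 5 log₁₀ d − 5
log₁₀ d = (m − M)/5 + 1 = 3.7200
d = 10^3.7200 = 5248 pc

d ≈ 5250 pc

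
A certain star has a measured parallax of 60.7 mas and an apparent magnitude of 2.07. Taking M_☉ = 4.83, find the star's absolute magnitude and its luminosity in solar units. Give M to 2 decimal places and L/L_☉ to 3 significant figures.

d = 1/p = 1000/60.7 mas = 16.47 pc
M = m − 5 log₁₀ d + 5 = 2.07 − 5·1.2168 + 5 = 0.986
M − M_☉ = 0.986 − 4.83 = -3.844
L/L_☉ = 10^(−0.4 × -3.844) = 34.48

M ≈ 0.99; L/L_☉ ≈ 34.5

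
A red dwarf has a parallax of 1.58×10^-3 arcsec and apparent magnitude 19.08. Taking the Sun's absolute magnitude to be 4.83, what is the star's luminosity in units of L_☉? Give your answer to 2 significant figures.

L/L_☉ ≈ 8.0×10^-3

d = 1/p = 1/1.58×10^-3″ = 632.9 pc
M = m − 5 log₁₀ d + 5 = 19.08 − 5·2.8013 + 5 = 10.073
M − M_☉ = 10.073 − 4.83 = 5.243
L/L_☉ = 10^(−0.4 × 5.243) = 7.993×10^-3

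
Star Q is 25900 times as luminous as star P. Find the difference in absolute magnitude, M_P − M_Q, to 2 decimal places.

Pogson: ΔM = −2.5 log₁₀(ratio) = −2.5 log₁₀(25900) = −2.5 × 4.4133 = -11.033
Star Q is brighter so has the smaller magnitude: M_P − M_Q is positive.

M_P − M_Q ≈ 11.03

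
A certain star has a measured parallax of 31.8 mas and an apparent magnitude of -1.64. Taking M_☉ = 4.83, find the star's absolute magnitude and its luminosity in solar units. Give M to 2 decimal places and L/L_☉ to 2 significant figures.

d = 1/p = 1000/31.8 mas = 31.45 pc
M = m − 5 log₁₀ d + 5 = -1.64 − 5·1.4976 + 5 = -4.128
M − M_☉ = -4.128 − 4.83 = -8.958
L/L_☉ = 10^(−0.4 × -8.958) = 3830

M ≈ -4.13; L/L_☉ ≈ 3800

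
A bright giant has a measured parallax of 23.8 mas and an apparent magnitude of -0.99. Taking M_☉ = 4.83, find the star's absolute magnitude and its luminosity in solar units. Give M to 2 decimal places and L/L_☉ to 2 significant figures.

M ≈ -4.11; L/L_☉ ≈ 3800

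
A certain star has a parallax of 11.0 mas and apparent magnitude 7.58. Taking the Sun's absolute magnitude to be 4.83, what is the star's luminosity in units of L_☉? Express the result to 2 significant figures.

d = 1/p = 1000/11.0 mas = 90.91 pc
M = m − 5 log₁₀ d + 5 = 7.58 − 5·1.9586 + 5 = 2.787
M − M_☉ = 2.787 − 4.83 = -2.043
L/L_☉ = 10^(−0.4 × -2.043) = 6.565

L/L_☉ ≈ 6.6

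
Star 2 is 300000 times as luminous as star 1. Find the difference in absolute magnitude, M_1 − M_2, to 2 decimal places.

Pogson: ΔM = −2.5 log₁₀(ratio) = −2.5 log₁₀(300000) = −2.5 × 5.4771 = -13.693
Star 2 is brighter so has the smaller magnitude: M_1 − M_2 is positive.

M_1 − M_2 ≈ 13.69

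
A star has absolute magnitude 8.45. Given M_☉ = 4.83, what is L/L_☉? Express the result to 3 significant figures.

M − M_☉ = 8.45 − 4.83 = 3.620
L/L_☉ = 10^(−0.4 (M − M_☉)) = 10^-1.448 = 0.03565

L/L_☉ ≈ 0.0356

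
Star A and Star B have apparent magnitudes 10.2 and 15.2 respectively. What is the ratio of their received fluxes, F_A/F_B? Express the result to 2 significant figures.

F_A/F_B ≈ 100

Δm = 10.2 − (15.2) = -5.0
Flux ratio = 10^(−0.4 Δm) = 10^(−0.4 × -5.0) = 10^2.000 = 100.0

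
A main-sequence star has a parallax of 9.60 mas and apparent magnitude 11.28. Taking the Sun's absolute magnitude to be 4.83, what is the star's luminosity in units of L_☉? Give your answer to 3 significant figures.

d = 1/p = 1000/9.60 mas = 104.2 pc
M = m − 5 log₁₀ d + 5 = 11.28 − 5·2.0177 + 5 = 6.191
M − M_☉ = 6.191 − 4.83 = 1.361
L/L_☉ = 10^(−0.4 × 1.361) = 0.2854

L/L_☉ ≈ 0.285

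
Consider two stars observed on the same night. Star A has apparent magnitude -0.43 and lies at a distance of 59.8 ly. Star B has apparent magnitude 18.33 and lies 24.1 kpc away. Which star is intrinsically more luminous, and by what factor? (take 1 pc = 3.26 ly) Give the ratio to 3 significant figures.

Star A is more luminous, by a factor of 18.5.

Star A: d = 59.8 ly / 3.26 = 18.34 pc
Star A: M = m − 5 log₁₀ d + 5 = -0.43 − 5·1.2635 + 5 = -1.747
Star B: d = 24.1 kpc = 24100 pc
Star B: M = m − 5 log₁₀ d + 5 = 18.33 − 5·4.3820 + 5 = 1.420
ΔM = M_A − M_B = -1.747 − (1.420) = -3.167; smaller M is more luminous → Star A.
L ratio = 10^(0.4 |ΔM|) = 10^1.267 = 18.49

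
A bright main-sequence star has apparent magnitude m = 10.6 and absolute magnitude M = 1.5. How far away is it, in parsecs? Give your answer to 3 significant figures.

d ≈ 661 pc

Distance modulus: m − M = 10.6 − (1.5) = 9.100
m − M = 5 log₁₀ d − 5
log₁₀ d = (m − M)/5 + 1 = 2.8200
d = 10^2.8200 = 660.7 pc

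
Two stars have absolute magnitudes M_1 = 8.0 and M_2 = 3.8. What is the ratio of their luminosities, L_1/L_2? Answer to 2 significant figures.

L_1/L_2 ≈ 0.021

ΔM = M_1 − M_2 = 4.2
L_1/L_2 = 10^(−0.4 ΔM) = 10^-1.680 = 0.02089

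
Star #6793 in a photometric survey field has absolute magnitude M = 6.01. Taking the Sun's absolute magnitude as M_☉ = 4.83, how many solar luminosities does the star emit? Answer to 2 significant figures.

L/L_☉ ≈ 0.34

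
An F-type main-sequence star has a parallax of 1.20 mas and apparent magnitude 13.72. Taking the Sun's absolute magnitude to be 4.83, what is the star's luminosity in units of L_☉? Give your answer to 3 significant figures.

d = 1/p = 1000/1.20 mas = 833.3 pc
M = m − 5 log₁₀ d + 5 = 13.72 − 5·2.9208 + 5 = 4.116
M − M_☉ = 4.116 − 4.83 = -0.714
L/L_☉ = 10^(−0.4 × -0.714) = 1.930

L/L_☉ ≈ 1.93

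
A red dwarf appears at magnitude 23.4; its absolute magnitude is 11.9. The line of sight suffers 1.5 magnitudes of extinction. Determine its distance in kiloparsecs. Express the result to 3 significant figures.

m − M = 5 log₁₀(d/10 pc) + A  ⇒  23.4 − (11.9) − 1.5 = 5 log₁₀(d/10)
10.000 = 5 log₁₀(d/10)
log₁₀ d = (m − M − A)/5 + 1 = 3.0000
d = 10^3.0000 = 1000 pc
= 1.000 kpc

d ≈ 1.00 kpc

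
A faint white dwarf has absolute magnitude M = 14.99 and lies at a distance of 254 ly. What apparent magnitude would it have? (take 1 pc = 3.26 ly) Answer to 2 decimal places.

m ≈ 19.45

d = 254 ly / 3.26 = 77.91 pc
m = M + 5 log₁₀ d − 5 = 14.99 + 5·1.8916 − 5 = 19.448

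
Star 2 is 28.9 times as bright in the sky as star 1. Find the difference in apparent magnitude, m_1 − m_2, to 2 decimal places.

m_1 − m_2 ≈ 3.65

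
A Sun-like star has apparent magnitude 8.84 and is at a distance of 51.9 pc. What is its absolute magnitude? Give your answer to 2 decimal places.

5 log₁₀(d/10 pc) = 5 log₁₀(51.90) − 5 = 3.576
M = m − 5 log₁₀(d/10) = 8.84 − 3.576 = 5.264

M ≈ 5.26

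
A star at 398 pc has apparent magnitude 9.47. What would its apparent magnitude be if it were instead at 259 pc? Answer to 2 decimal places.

m ≈ 8.54

Flux ∝ 1/d², so Δm = 5 log₁₀(d₂/d₁) = 5 log₁₀(259/398) = -0.933
m₂ = m₁ + Δm = 9.47 + (-0.933) = 8.537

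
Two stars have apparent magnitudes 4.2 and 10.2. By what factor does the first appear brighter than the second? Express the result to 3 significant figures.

Magnitude difference = -6.0
Flux ratio = 10^(−0.4 Δm) = 10^(−0.4 × -6.0) = 10^2.400 = 251.2

251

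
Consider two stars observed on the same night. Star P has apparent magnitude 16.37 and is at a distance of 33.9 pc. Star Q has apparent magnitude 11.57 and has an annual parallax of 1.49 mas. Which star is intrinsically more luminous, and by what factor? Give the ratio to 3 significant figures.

Star P: M = m − 5 log₁₀ d + 5 = 16.37 − 5·1.5302 + 5 = 13.719
Star Q: p = 1.49 mas = 1.49×10^-3″ → d = 1/p = 671.1 pc
Star Q: M = m − 5 log₁₀ d + 5 = 11.57 − 5·2.8268 + 5 = 2.436
ΔM = M_P − M_Q = 13.719 − (2.436) = 11.283; smaller M is more luminous → Star Q.
L ratio = 10^(0.4 |ΔM|) = 10^4.513 = 32600

Star Q is more luminous, by a factor of 32600.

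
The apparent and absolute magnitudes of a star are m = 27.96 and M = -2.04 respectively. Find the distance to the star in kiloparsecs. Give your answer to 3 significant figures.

Distance modulus: m − M = 27.96 − (-2.04) = 30.000
m − M = 5 log₁₀ d − 5
log₁₀ d = (m − M)/5 + 1 = 7.0000
d = 10^7.0000 = 1.000×10^7 pc
= 10000 kpc

d ≈ 10000 kpc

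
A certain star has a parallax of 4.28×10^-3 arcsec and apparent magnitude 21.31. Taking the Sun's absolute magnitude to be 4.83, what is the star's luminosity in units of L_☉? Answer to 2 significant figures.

d = 1/p = 1/4.28×10^-3″ = 233.6 pc
M = m − 5 log₁₀ d + 5 = 21.31 − 5·2.3686 + 5 = 14.467
M − M_☉ = 14.467 − 4.83 = 9.637
L/L_☉ = 10^(−0.4 × 9.637) = 1.397×10^-4

L/L_☉ ≈ 1.4×10^-4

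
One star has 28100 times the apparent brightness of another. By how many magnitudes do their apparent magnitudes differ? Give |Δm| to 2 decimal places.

Pogson: Δm = −2.5 log₁₀(ratio) = −2.5 log₁₀(28100) = −2.5 × 4.4487 = -11.122

|Δm| ≈ 11.12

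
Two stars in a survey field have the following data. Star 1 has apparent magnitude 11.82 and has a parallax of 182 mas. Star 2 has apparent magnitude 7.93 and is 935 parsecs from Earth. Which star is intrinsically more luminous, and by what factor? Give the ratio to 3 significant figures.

Star 2 is more luminous, by a factor of 1.04×10^6.

Star 1: p = 182 mas = 0.182″ → d = 1/p = 5.495 pc
Star 1: M = m − 5 log₁₀ d + 5 = 11.82 − 5·0.7399 + 5 = 13.120
Star 2: M = m − 5 log₁₀ d + 5 = 7.93 − 5·2.9708 + 5 = -1.924
ΔM = M_1 − M_2 = 13.120 − (-1.924) = 15.044; smaller M is more luminous → Star 2.
L ratio = 10^(0.4 |ΔM|) = 10^6.018 = 1.042×10^6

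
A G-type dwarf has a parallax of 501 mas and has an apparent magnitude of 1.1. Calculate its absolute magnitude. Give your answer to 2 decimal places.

p = 501 mas = 0.501″ → d = 1/p = 1.996 pc
5 log₁₀(d/10 pc) = 5 log₁₀(1.996) − 5 = -3.499
M = m − 5 log₁₀(d/10) = 1.1 + 3.499 = 4.599

M ≈ 4.60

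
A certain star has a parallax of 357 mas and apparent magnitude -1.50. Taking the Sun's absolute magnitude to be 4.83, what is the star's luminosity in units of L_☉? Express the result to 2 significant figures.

d = 1/p = 1000/357 mas = 2.801 pc
M = m − 5 log₁₀ d + 5 = -1.50 − 5·0.4473 + 5 = 1.263
M − M_☉ = 1.263 − 4.83 = -3.567
L/L_☉ = 10^(−0.4 × -3.567) = 26.71

L/L_☉ ≈ 27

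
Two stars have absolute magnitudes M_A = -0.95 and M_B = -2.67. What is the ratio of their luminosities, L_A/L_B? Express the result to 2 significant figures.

L_A/L_B ≈ 0.21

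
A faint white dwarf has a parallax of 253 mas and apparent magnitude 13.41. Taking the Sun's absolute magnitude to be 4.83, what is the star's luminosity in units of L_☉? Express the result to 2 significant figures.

L/L_☉ ≈ 5.8×10^-5

d = 1/p = 1000/253 mas = 3.953 pc
M = m − 5 log₁₀ d + 5 = 13.41 − 5·0.5969 + 5 = 15.426
M − M_☉ = 15.426 − 4.83 = 10.596
L/L_☉ = 10^(−0.4 × 10.596) = 5.778×10^-5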